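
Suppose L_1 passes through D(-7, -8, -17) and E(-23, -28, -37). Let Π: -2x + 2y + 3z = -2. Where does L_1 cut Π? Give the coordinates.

(5, 7, -2)

A direction vector for L_1 is E − D = (-16, -20, -20).
Substitute r = (-7, -8, -17) + t(-16, -20, -20) into the plane: -53 + (-68)t = -2, so t = -3/4.
Intersection: (-7, -8, -17) + (-3/4)·(-16, -20, -20) = (5, 7, -2).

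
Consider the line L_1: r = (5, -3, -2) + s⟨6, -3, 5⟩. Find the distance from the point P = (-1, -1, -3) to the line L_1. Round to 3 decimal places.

3.073

Taking (5, -3, -2) on L_1 with direction v = (6, -3, 5): w = P − (5, -3, -2) = (-6, 2, -1), and w × v = (7, 24, 6).
Distance = |w × v| / |v| = √661 / √70 ≈ 3.073.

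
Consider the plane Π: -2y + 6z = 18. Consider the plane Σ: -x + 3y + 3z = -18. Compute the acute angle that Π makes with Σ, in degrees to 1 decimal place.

cos θ = |n₁·n₂| / (|n₁||n₂|) = |12| / (√40 · √19).
θ = arccos(0.43529) ≈ 64.2°.

64.2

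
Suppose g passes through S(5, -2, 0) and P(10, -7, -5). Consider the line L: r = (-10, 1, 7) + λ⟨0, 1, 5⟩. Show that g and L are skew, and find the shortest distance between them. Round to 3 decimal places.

A direction vector for g is P − S = (5, -5, -5).
Common perpendicular direction n = (5, -5, -5) × (0, 1, 5) = (-20, -25, 5).
With w = (-10, 1, 7) − (5, -2, 0) = (-15, 3, 7), w · n = 260.
Since n ≠ 0 the lines are not parallel, and w · n = 260 ≠ 0 so they do not intersect; hence they are skew.
Distance = |w · n| / |n| = |260| / √1050 ≈ 8.024.

8.024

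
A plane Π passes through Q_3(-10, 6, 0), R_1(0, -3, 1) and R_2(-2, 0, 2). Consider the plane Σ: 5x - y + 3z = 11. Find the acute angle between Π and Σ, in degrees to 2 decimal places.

Q_3R_1 = (10, -9, 1), Q_3R_2 = (8, -6, 2); a normal to Π is Q_3R_1 × Q_3R_2 = (-12, -12, 12).
Using Q_3: Π has equation -12x - 12y + 12z = 48.
cos θ = |n₁·n₂| / (|n₁||n₂|) = |-12| / (√432 · √35).
θ = arccos(0.09759) ≈ 84.40°.

84.40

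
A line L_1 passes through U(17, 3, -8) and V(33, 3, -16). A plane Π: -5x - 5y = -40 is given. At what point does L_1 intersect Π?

A direction vector for L_1 is V − U = (16, 0, -8).
Substitute r = (17, 3, -8) + t(16, 0, -8) into the plane: -100 + (-80)t = -40, so t = -3/4.
Intersection: (17, 3, -8) + (-3/4)·(16, 0, -8) = (5, 3, -2).

(5, 3, -2)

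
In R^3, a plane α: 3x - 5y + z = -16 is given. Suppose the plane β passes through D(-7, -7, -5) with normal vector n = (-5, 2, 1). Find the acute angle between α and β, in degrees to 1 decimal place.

β: n·r = n·D gives -5x + 2y + z = 16.
cos θ = |n₁·n₂| / (|n₁||n₂|) = |-24| / (√35 · √30).
θ = arccos(0.74066) ≈ 42.2°.

42.2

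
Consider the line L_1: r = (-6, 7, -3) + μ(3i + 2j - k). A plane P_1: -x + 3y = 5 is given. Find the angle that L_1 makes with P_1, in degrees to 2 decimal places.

sin θ = |n·v| / (|n||v|) = |3| / (√10 · √14) = 0.25355.
θ ≈ 14.69°.

14.69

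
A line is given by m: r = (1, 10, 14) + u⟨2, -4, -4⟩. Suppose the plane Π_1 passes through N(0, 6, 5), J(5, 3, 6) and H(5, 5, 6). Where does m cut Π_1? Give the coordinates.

NJ = (5, -3, 1), NH = (5, -1, 1); a normal to Π_1 is NJ × NH = (-2, 0, 10).
Using N: Π_1 has equation -2x + 10z = 50.
Substitute r = (1, 10, 14) + t(2, -4, -4) into the plane: 138 + (-44)t = 50, so t = 2.
Intersection: (1, 10, 14) + 2·(2, -4, -4) = (5, 2, 6).

(5, 2, 6)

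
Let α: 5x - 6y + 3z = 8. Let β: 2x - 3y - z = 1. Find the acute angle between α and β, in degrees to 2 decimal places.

37.00

cos θ = |n₁·n₂| / (|n₁||n₂|) = |25| / (√70 · √14).
θ = arccos(0.79860) ≈ 37.00°.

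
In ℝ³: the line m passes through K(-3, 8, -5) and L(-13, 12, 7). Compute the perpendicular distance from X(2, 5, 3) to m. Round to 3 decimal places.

A direction vector for m is L − K = (-10, 4, 12).
Taking (-3, 8, -5) on m with direction v = (-10, 4, 12): w = X − (-3, 8, -5) = (5, -3, 8), and w × v = (-68, -140, -10).
Distance = |w × v| / |v| = √24324 / √260 ≈ 9.672.

9.672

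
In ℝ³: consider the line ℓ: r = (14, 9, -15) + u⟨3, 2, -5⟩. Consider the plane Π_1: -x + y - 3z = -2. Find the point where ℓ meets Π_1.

Substitute r = (14, 9, -15) + t(3, 2, -5) into the plane: 40 + 14t = -2, so t = -3.
Intersection: (14, 9, -15) + (-3)·(3, 2, -5) = (5, 3, 0).

(5, 3, 0)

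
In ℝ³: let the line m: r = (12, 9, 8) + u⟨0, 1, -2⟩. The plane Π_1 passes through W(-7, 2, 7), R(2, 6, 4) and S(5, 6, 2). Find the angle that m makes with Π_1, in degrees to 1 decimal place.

60.2

WR = (9, 4, -3), WS = (12, 4, -5); a normal to Π_1 is WR × WS = (-8, 9, -12).
Using W: Π_1 has equation -8x + 9y - 12z = -10.
sin θ = |n·v| / (|n||v|) = |33| / (√289 · √5) = 0.86812.
θ ≈ 60.2°.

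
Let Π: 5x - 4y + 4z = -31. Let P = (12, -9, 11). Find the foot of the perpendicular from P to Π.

Foot = P − λn with λ = (n·P − d)/|n|² = (140 − (-31))/57 = 3.
Foot = (12, -9, 11) − 3·(5, -4, 4) = (-3, 3, -1).

(-3, 3, -1)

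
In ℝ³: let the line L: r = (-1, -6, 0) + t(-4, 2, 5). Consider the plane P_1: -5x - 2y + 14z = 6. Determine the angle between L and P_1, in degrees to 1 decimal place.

sin θ = |n·v| / (|n||v|) = |86| / (√225 · √45) = 0.85467.
θ ≈ 58.7°.

58.7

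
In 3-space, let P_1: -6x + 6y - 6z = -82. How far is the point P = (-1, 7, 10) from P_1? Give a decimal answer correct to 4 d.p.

n·P − d = (-6)·(-1) + (6)·(7) + (-6)·(10) − (-82) = 70; |n| = √108.
Distance = |70| / √108 = 70/√108 ≈ 6.7358.

6.7358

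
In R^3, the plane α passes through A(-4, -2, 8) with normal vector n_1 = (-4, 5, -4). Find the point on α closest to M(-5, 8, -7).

α: n_1·r = n_1·A gives -4x + 5y - 4z = -26.
Foot = M − λn with λ = (n·M − d)/|n|² = (88 − (-26))/57 = 2.
Foot = (-5, 8, -7) − 2·(-4, 5, -4) = (3, -2, 1).

(3, -2, 1)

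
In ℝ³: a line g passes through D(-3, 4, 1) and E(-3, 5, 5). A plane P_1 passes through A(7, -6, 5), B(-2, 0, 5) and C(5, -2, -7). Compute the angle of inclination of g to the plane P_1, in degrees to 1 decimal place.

A direction vector for g is E − D = (0, 1, 4).
AB = (-9, 6, 0), AC = (-2, 4, -12); a normal to P_1 is AB × AC = (-72, -108, -24).
Using A: P_1 has equation -72x - 108y - 24z = 24.
sin θ = |n·v| / (|n||v|) = |-204| / (√17424 · √17) = 0.37483.
θ ≈ 22.0°.

22.0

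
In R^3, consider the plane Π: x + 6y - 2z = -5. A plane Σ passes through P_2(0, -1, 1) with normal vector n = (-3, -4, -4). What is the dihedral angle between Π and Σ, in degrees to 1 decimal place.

Σ: n·r = n·P_2 gives -3x - 4y - 4z = 0.
cos θ = |n₁·n₂| / (|n₁||n₂|) = |-19| / (√41 · √41).
θ = arccos(0.46341) ≈ 62.4°.

62.4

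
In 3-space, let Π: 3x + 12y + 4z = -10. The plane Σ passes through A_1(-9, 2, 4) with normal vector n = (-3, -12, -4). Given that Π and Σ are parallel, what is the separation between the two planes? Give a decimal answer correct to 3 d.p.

1.769

Σ: n·r = n·A_1 gives -3x - 12y - 4z = -13.
Rescale Σ by 1/(-1): 3x + 12y + 4z = 13. Then distance = |-10 − 13| / √169 ≈ 1.769.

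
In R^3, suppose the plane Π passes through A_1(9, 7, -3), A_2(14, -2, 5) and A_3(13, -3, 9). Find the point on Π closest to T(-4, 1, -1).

A_1A_2 = (5, -9, 8), A_1A_3 = (4, -10, 12); a normal to Π is A_1A_2 × A_1A_3 = (-28, -28, -14).
Using A_1: Π has equation -28x - 28y - 14z = -406.
Foot = T − λn with λ = (n·T − d)/|n|² = (98 − (-406))/1764 = 2/7.
Foot = (-4, 1, -1) − (2/7)·(-28, -28, -14) = (4, 9, 3).

(4, 9, 3)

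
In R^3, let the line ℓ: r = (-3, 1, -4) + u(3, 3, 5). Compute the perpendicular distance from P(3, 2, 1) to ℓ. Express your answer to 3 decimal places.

3.576

Taking (-3, 1, -4) on ℓ with direction v = (3, 3, 5): w = P − (-3, 1, -4) = (6, 1, 5), and w × v = (-10, -15, 15).
Distance = |w × v| / |v| = √550 / √43 ≈ 3.576.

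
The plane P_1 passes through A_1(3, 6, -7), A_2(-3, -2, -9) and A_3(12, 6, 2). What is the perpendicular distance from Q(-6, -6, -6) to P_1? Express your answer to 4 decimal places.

A_1A_2 = (-6, -8, -2), A_1A_3 = (9, 0, 9); a normal to P_1 is A_1A_2 × A_1A_3 = (-72, 36, 72).
Using A_1: P_1 has equation -72x + 36y + 72z = -504.
n·Q − d = (-72)·(-6) + (36)·(-6) + (72)·(-6) − (-504) = 288; |n| = √11664.
Distance = |288| / √11664 = 288/√11664 ≈ 2.6667.

2.6667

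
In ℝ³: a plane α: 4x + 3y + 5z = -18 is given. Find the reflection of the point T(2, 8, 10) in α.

λ = (n·T − d)/|n|² = (82 − (-18))/50 = 2.
Reflection = T − 2λn = (2, 8, 10) − 4·(4, 3, 5) = (-14, -4, -10).

(-14, -4, -10)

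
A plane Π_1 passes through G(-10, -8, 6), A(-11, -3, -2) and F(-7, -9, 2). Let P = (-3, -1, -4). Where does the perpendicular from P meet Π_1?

(-7, -5, -6)

GA = (-1, 5, -8), GF = (3, -1, -4); a normal to Π_1 is GA × GF = (-28, -28, -14).
Using G: Π_1 has equation -28x - 28y - 14z = 420.
Foot = P − λn with λ = (n·P − d)/|n|² = (168 − 420)/1764 = -1/7.
Foot = (-3, -1, -4) − (-1/7)·(-28, -28, -14) = (-7, -5, -6).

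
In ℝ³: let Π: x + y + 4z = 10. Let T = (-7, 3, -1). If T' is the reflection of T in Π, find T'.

(-5, 5, 7)

λ = (n·T − d)/|n|² = (-8 − 10)/18 = -1.
Reflection = T − 2λn = (-7, 3, -1) − (-2)·(1, 1, 4) = (-5, 5, 7).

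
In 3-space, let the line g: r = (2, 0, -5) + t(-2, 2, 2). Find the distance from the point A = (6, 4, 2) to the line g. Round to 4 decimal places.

Taking (2, 0, -5) on g with direction v = (-2, 2, 2): w = A − (2, 0, -5) = (4, 4, 7), and w × v = (-6, -22, 16).
Distance = |w × v| / |v| = √776 / √12 ≈ 8.0416.

8.0416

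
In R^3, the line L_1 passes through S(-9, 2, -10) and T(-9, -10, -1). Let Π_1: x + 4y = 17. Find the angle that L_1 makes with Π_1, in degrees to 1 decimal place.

A direction vector for L_1 is T − S = (0, -12, 9).
sin θ = |n·v| / (|n||v|) = |-48| / (√17 · √225) = 0.77611.
θ ≈ 50.9°.

50.9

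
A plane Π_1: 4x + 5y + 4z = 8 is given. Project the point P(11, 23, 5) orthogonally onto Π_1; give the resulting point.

Foot = P − λn with λ = (n·P − d)/|n|² = (179 − 8)/57 = 3.
Foot = (11, 23, 5) − 3·(4, 5, 4) = (-1, 8, -7).

(-1, 8, -7)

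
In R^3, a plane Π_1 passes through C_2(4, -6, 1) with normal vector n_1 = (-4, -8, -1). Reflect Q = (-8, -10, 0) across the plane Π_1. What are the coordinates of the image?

(0, 6, 2)

Π_1: n_1·r = n_1·C_2 gives -4x - 8y - z = 31.
λ = (n·Q − d)/|n|² = (112 − 31)/81 = 1.
Reflection = Q − 2λn = (-8, -10, 0) − 2·(-4, -8, -1) = (0, 6, 2).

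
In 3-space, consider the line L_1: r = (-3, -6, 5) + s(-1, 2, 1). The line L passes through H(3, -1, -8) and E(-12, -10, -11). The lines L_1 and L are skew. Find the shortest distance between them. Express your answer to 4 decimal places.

A direction vector for L is E − H = (-15, -9, -3).
Common perpendicular direction n = (-1, 2, 1) × (-15, -9, -3) = (3, -18, 39).
With w = (3, -1, -8) − (-3, -6, 5) = (6, 5, -13), w · n = -579.
Distance = |w · n| / |n| = |-579| / √1854 ≈ 13.4469.

13.4469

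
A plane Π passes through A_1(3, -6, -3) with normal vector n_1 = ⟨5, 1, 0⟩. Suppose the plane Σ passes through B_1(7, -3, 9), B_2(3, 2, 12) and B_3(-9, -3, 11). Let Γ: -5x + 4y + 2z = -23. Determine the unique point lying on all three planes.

(3, -6, 8)

Π: n_1·r = n_1·A_1 gives 5x + y = 9.
B_1B_2 = (-4, 5, 3), B_1B_3 = (-16, 0, 2); a normal to Σ is B_1B_2 × B_1B_3 = (10, -40, 80).
Using B_1: Σ has equation 10x - 40y + 80z = 910.
Solving the 3×3 linear system 5x + y = 9, 10x - 40y + 80z = 910, -5x + 4y + 2z = -23 (e.g. by elimination or Cramer's rule, determinant = -2420) gives (3, -6, 8).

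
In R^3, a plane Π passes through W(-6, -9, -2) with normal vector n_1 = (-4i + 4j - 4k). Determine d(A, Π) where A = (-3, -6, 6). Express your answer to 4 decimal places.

Π: n_1·r = n_1·W gives -4x + 4y - 4z = -4.
n·A − d = (-4)·(-3) + (4)·(-6) + (-4)·(6) − (-4) = -32; |n| = √48.
Distance = |-32| / √48 = 32/√48 ≈ 4.6188.

4.6188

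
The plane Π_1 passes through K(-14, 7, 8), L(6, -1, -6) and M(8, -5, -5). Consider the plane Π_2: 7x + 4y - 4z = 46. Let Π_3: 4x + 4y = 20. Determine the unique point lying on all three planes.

KL = (20, -8, -14), KM = (22, -12, -13); a normal to Π_1 is KL × KM = (-64, -48, -64).
Using K: Π_1 has equation -64x - 48y - 64z = 48.
Solving the 3×3 linear system -64x - 48y - 64z = 48, 7x + 4y - 4z = 46, 4x + 4y = 20 (e.g. by elimination or Cramer's rule, determinant = -1024) gives (2, 3, -5).

(2, 3, -5)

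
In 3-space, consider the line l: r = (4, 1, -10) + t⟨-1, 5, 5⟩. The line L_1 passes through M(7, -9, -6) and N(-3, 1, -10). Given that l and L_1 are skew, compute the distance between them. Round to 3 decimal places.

5.050

A direction vector for L_1 is N − M = (-10, 10, -4).
Common perpendicular direction n = (-1, 5, 5) × (-10, 10, -4) = (-70, -54, 40).
With w = (7, -9, -6) − (4, 1, -10) = (3, -10, 4), w · n = 490.
Distance = |w · n| / |n| = |490| / √9416 ≈ 5.050.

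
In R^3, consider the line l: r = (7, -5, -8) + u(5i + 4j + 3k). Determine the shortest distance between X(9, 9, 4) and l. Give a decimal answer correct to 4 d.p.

Taking (7, -5, -8) on l with direction v = (5, 4, 3): w = X − (7, -5, -8) = (2, 14, 12), and w × v = (-6, 54, -62).
Distance = |w × v| / |v| = √6796 / √50 ≈ 11.6585.

11.6585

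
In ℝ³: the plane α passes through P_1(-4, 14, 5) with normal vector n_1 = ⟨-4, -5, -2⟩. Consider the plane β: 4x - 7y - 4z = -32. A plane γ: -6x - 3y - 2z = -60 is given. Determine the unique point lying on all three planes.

α: n_1·r = n_1·P_1 gives -4x - 5y - 2z = -64.
Solving the 3×3 linear system -4x - 5y - 2z = -64, 4x - 7y - 4z = -32, -6x - 3y - 2z = -60 (e.g. by elimination or Cramer's rule, determinant = -60) gives (6, 8, 0).

(6, 8, 0)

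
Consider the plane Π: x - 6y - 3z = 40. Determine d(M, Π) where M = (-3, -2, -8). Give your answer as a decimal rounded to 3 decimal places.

n·M − d = (1)·(-3) + (-6)·(-2) + (-3)·(-8) − 40 = -7; |n| = √46.
Distance = |-7| / √46 = 7/√46 ≈ 1.032.

1.032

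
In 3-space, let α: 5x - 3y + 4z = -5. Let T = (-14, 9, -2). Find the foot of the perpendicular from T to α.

(-4, 3, 6)

Foot = T − λn with λ = (n·T − d)/|n|² = (-105 − (-5))/50 = -2.
Foot = (-14, 9, -2) − (-2)·(5, -3, 4) = (-4, 3, 6).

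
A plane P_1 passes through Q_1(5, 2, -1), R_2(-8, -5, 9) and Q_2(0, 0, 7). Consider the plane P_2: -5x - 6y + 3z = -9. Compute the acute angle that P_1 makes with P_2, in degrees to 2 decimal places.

Q_1R_2 = (-13, -7, 10), Q_1Q_2 = (-5, -2, 8); a normal to P_1 is Q_1R_2 × Q_1Q_2 = (-36, 54, -9).
Using Q_1: P_1 has equation -36x + 54y - 9z = -63.
cos θ = |n₁·n₂| / (|n₁||n₂|) = |-171| / (√4293 · √70).
θ = arccos(0.31194) ≈ 71.82°.

71.82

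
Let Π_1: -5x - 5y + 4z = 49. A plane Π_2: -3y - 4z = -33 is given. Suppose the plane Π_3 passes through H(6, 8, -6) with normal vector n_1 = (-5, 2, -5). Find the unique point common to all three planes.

(-8, 3, 6)

Π_3: n_1·r = n_1·H gives -5x + 2y - 5z = 16.
Solving the 3×3 linear system -5x - 5y + 4z = 49, -3y - 4z = -33, -5x + 2y - 5z = 16 (e.g. by elimination or Cramer's rule, determinant = -275) gives (-8, 3, 6).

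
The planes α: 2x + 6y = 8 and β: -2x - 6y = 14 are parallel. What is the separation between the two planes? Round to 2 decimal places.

3.48

Rescale β by 1/(-1): 2x + 6y = -14. Then distance = |8 − (-14)| / √40 ≈ 3.48.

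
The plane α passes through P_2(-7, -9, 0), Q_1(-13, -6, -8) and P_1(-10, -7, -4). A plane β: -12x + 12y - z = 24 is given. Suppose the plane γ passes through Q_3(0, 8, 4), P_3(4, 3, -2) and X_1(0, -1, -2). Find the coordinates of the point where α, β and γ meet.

P_2Q_1 = (-6, 3, -8), P_2P_1 = (-3, 2, -4); a normal to α is P_2Q_1 × P_2P_1 = (4, 0, -3).
Using P_2: α has equation 4x - 3z = -28.
Q_3P_3 = (4, -5, -6), Q_3X_1 = (0, -9, -6); a normal to γ is Q_3P_3 × Q_3X_1 = (-24, 24, -36).
Using Q_3: γ has equation -24x + 24y - 36z = 48.
Solving the 3×3 linear system 4x - 3z = -28, -12x + 12y - z = 24, -24x + 24y - 36z = 48 (e.g. by elimination or Cramer's rule, determinant = -1632) gives (-7, -5, 0).

(-7, -5, 0)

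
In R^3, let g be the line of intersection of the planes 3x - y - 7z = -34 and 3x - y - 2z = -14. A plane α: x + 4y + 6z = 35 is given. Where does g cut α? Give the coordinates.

(-1, 3, 4)

Direction of g: (3, -1, -7) × (3, -1, -2) = (-5, -15, 0).
A point on g: solving the two plane equations with x = -5 gives (-5, -9, 4).
Substitute r = (-5, -9, 4) + t(-5, -15, 0) into the plane: -17 + (-65)t = 35, so t = -4/5.
Intersection: (-5, -9, 4) + (-4/5)·(-5, -15, 0) = (-1, 3, 4).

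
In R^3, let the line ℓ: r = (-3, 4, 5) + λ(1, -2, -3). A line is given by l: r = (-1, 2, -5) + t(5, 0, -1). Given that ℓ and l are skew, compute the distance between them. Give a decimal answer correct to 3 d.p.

Common perpendicular direction n = (1, -2, -3) × (5, 0, -1) = (2, -14, 10).
With w = (-1, 2, -5) − (-3, 4, 5) = (2, -2, -10), w · n = -68.
Distance = |w · n| / |n| = |-68| / √300 ≈ 3.926.

3.926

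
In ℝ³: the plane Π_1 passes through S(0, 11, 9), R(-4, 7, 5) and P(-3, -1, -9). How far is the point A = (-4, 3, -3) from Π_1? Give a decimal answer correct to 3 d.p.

SR = (-4, -4, -4), SP = (-3, -12, -18); a normal to Π_1 is SR × SP = (24, -60, 36).
Using S: Π_1 has equation 24x - 60y + 36z = -336.
n·A − d = (24)·(-4) + (-60)·(3) + (36)·(-3) − (-336) = -48; |n| = √5472.
Distance = |-48| / √5472 = 48/√5472 ≈ 0.649.

0.649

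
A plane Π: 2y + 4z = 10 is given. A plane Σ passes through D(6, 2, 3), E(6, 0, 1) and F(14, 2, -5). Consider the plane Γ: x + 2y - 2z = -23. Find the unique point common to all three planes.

DE = (0, -2, -2), DF = (8, 0, -8); a normal to Σ is DE × DF = (16, -16, 16).
Using D: Σ has equation 16x - 16y + 16z = 112.
Solving the 3×3 linear system 2y + 4z = 10, 16x - 16y + 16z = 112, x + 2y - 2z = -23 (e.g. by elimination or Cramer's rule, determinant = 288) gives (-3, -5, 5).

(-3, -5, 5)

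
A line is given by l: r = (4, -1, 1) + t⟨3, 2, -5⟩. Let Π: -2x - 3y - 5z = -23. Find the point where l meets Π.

Substitute r = (4, -1, 1) + t(3, 2, -5) into the plane: -10 + 13t = -23, so t = -1.
Intersection: (4, -1, 1) + (-1)·(3, 2, -5) = (1, -3, 6).

(1, -3, 6)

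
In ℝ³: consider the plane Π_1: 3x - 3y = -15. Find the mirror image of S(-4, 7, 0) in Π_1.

λ = (n·S − d)/|n|² = (-33 − (-15))/18 = -1.
Reflection = S − 2λn = (-4, 7, 0) − (-2)·(3, -3, 0) = (2, 1, 0).

(2, 1, 0)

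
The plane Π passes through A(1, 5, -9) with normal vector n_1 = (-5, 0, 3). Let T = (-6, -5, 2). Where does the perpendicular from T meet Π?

(4, -5, -4)

Π: n_1·r = n_1·A gives -5x + 3z = -32.
Foot = T − λn with λ = (n·T − d)/|n|² = (36 − (-32))/34 = 2.
Foot = (-6, -5, 2) − 2·(-5, 0, 3) = (4, -5, -4).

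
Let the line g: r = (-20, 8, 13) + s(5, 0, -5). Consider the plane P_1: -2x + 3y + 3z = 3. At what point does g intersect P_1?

Substitute r = (-20, 8, 13) + t(5, 0, -5) into the plane: 103 + (-25)t = 3, so t = 4.
Intersection: (-20, 8, 13) + 4·(5, 0, -5) = (0, 8, -7).

(0, 8, -7)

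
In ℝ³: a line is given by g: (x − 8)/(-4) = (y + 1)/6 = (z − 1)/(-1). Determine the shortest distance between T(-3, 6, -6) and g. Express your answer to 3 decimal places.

7.471

g has direction (-4, 6, -1) through (8, -1, 1).
Taking (8, -1, 1) on g with direction v = (-4, 6, -1): w = T − (8, -1, 1) = (-11, 7, -7), and w × v = (35, 17, -38).
Distance = |w × v| / |v| = √2958 / √53 ≈ 7.471.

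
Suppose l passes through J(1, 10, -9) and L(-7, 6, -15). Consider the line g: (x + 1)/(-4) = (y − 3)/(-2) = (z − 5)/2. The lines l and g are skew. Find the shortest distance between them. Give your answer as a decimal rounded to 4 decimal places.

5.3666

A direction vector for l is L − J = (-8, -4, -6).
g has direction (-4, -2, 2) through (-1, 3, 5).
Common perpendicular direction n = (-8, -4, -6) × (-4, -2, 2) = (-20, 40, 0).
With w = (-1, 3, 5) − (1, 10, -9) = (-2, -7, 14), w · n = -240.
Distance = |w · n| / |n| = |-240| / √2000 ≈ 5.3666.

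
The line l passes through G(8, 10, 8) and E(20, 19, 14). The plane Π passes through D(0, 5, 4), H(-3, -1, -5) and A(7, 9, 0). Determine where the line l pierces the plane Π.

A direction vector for l is E − G = (12, 9, 6).
DH = (-3, -6, -9), DA = (7, 4, -4); a normal to Π is DH × DA = (60, -75, 30).
Using D: Π has equation 60x - 75y + 30z = -255.
Substitute r = (8, 10, 8) + t(12, 9, 6) into the plane: -30 + 225t = -255, so t = -1.
Intersection: (8, 10, 8) + (-1)·(12, 9, 6) = (-4, 1, 2).

(-4, 1, 2)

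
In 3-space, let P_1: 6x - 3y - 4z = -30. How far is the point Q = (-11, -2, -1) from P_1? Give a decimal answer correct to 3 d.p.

3.329

n·Q − d = (6)·(-11) + (-3)·(-2) + (-4)·(-1) − (-30) = -26; |n| = √61.
Distance = |-26| / √61 = 26/√61 ≈ 3.329.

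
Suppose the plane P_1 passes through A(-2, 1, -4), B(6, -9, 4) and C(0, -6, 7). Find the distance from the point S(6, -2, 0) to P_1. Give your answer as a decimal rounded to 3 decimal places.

3.714

AB = (8, -10, 8), AC = (2, -7, 11); a normal to P_1 is AB × AC = (-54, -72, -36).
Using A: P_1 has equation -54x - 72y - 36z = 180.
n·S − d = (-54)·(6) + (-72)·(-2) + (-36)·(0) − 180 = -360; |n| = √9396.
Distance = |-360| / √9396 = 360/√9396 ≈ 3.714.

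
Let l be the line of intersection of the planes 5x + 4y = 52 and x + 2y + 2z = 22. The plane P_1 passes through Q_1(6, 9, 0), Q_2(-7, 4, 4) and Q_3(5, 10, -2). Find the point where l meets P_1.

Direction of l: (5, 4, 0) × (1, 2, 2) = (8, -10, 6).
A point on l: solving the two plane equations with x = 12 gives (12, -2, 7).
Q_1Q_2 = (-13, -5, 4), Q_1Q_3 = (-1, 1, -2); a normal to P_1 is Q_1Q_2 × Q_1Q_3 = (6, -30, -18).
Using Q_1: P_1 has equation 6x - 30y - 18z = -234.
Substitute r = (12, -2, 7) + t(8, -10, 6) into the plane: 6 + 240t = -234, so t = -1.
Intersection: (12, -2, 7) + (-1)·(8, -10, 6) = (4, 8, 1).

(4, 8, 1)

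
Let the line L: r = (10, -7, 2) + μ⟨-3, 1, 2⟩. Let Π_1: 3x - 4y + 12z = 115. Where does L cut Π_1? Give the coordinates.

(1, -4, 8)

Substitute r = (10, -7, 2) + t(-3, 1, 2) into the plane: 82 + 11t = 115, so t = 3.
Intersection: (10, -7, 2) + 3·(-3, 1, 2) = (1, -4, 8).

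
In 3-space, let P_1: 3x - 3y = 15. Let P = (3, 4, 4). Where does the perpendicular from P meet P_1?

Foot = P − λn with λ = (n·P − d)/|n|² = (-3 − 15)/18 = -1.
Foot = (3, 4, 4) − (-1)·(3, -3, 0) = (6, 1, 4).

(6, 1, 4)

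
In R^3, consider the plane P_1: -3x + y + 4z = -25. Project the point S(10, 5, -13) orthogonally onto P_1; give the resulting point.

(4, 7, -5)

Foot = S − λn with λ = (n·S − d)/|n|² = (-77 − (-25))/26 = -2.
Foot = (10, 5, -13) − (-2)·(-3, 1, 4) = (4, 7, -5).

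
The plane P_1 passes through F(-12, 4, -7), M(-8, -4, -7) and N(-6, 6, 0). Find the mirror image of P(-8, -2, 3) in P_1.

FM = (4, -8, 0), FN = (6, 2, 7); a normal to P_1 is FM × FN = (-56, -28, 56).
Using F: P_1 has equation -56x - 28y + 56z = 168.
λ = (n·P − d)/|n|² = (672 − 168)/7056 = 1/14.
Reflection = P − 2λn = (-8, -2, 3) − (1/7)·(-56, -28, 56) = (0, 2, -5).

(0, 2, -5)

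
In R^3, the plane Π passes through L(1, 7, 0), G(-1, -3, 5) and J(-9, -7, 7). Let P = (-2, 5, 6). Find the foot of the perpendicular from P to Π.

LG = (-2, -10, 5), LJ = (-10, -14, 7); a normal to Π is LG × LJ = (0, -36, -72).
Using L: Π has equation -36y - 72z = -252.
Foot = P − λn with λ = (n·P − d)/|n|² = (-612 − (-252))/6480 = -1/18.
Foot = (-2, 5, 6) − (-1/18)·(0, -36, -72) = (-2, 3, 2).

(-2, 3, 2)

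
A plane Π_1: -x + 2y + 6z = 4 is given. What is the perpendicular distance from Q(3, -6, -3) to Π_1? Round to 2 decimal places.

n·Q − d = (-1)·(3) + (2)·(-6) + (6)·(-3) − 4 = -37; |n| = √41.
Distance = |-37| / √41 = 37/√41 ≈ 5.78.

5.78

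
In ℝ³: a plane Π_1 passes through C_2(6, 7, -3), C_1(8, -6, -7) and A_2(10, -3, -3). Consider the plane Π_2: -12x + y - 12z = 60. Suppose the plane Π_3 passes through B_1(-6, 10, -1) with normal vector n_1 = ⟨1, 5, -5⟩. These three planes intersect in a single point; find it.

C_2C_1 = (2, -13, -4), C_2A_2 = (4, -10, 0); a normal to Π_1 is C_2C_1 × C_2A_2 = (-40, -16, 32).
Using C_2: Π_1 has equation -40x - 16y + 32z = -448.
Π_3: n_1·r = n_1·B_1 gives x + 5y - 5z = 49.
Solving the 3×3 linear system -40x - 16y + 32z = -448, -12x + y - 12z = 60, x + 5y - 5z = 49 (e.g. by elimination or Cramer's rule, determinant = -3000) gives (4, 0, -9).

(4, 0, -9)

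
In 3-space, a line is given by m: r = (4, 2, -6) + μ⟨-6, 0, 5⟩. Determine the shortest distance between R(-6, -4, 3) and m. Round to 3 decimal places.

Taking (4, 2, -6) on m with direction v = (-6, 0, 5): w = R − (4, 2, -6) = (-10, -6, 9), and w × v = (-30, -4, -36).
Distance = |w × v| / |v| = √2212 / √61 ≈ 6.022.

6.022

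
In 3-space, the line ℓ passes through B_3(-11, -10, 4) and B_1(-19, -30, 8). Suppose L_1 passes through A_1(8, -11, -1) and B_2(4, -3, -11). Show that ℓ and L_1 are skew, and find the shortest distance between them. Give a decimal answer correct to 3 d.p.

16.617

A direction vector for ℓ is B_1 − B_3 = (-8, -20, 4).
A direction vector for L_1 is B_2 − A_1 = (-4, 8, -10).
Common perpendicular direction n = (-8, -20, 4) × (-4, 8, -10) = (168, -96, -144).
With w = (8, -11, -1) − (-11, -10, 4) = (19, -1, -5), w · n = 4008.
Since n ≠ 0 the lines are not parallel, and w · n = 4008 ≠ 0 so they do not intersect; hence they are skew.
Distance = |w · n| / |n| = |4008| / √58176 ≈ 16.617.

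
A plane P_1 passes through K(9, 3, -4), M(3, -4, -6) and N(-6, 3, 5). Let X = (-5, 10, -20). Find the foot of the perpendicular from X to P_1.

(4, -2, -5)

KM = (-6, -7, -2), KN = (-15, 0, 9); a normal to P_1 is KM × KN = (-63, 84, -105).
Using K: P_1 has equation -63x + 84y - 105z = 105.
Foot = X − λn with λ = (n·X − d)/|n|² = (3255 − 105)/22050 = 1/7.
Foot = (-5, 10, -20) − (1/7)·(-63, 84, -105) = (4, -2, -5).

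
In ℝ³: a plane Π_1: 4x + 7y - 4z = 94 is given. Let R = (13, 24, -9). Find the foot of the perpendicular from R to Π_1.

Foot = R − λn with λ = (n·R − d)/|n|² = (256 − 94)/81 = 2.
Foot = (13, 24, -9) − 2·(4, 7, -4) = (5, 10, -1).

(5, 10, -1)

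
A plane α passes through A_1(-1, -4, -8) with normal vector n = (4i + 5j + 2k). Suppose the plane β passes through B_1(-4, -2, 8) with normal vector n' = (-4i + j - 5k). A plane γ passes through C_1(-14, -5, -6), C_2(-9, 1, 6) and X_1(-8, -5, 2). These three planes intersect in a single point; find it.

α: n·r = n·A_1 gives 4x + 5y + 2z = -40.
β: n'·r = n'·B_1 gives -4x + y - 5z = -26.
C_1C_2 = (5, 6, 12), C_1X_1 = (6, 0, 8); a normal to γ is C_1C_2 × C_1X_1 = (48, 32, -36).
Using C_1: γ has equation 48x + 32y - 36z = -616.
Solving the 3×3 linear system 4x + 5y + 2z = -40, -4x + y - 5z = -26, 48x + 32y - 36z = -616 (e.g. by elimination or Cramer's rule, determinant = -1776) gives (-3, -8, 6).

(-3, -8, 6)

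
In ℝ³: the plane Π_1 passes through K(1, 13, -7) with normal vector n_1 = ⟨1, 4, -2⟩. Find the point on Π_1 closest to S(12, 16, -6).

(11, 12, -4)

Π_1: n_1·r = n_1·K gives x + 4y - 2z = 67.
Foot = S − λn with λ = (n·S − d)/|n|² = (88 − 67)/21 = 1.
Foot = (12, 16, -6) − 1·(1, 4, -2) = (11, 12, -4).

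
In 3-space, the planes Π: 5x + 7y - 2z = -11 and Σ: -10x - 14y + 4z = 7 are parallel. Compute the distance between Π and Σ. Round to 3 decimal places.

0.849

Rescale Σ by 1/(-2): 5x + 7y - 2z = -7/2. Then distance = |-11 − (-7/2)| / √78 ≈ 0.849.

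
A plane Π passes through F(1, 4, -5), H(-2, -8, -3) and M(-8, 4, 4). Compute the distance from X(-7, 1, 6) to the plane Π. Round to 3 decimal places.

FH = (-3, -12, 2), FM = (-9, 0, 9); a normal to Π is FH × FM = (-108, 9, -108).
Using F: Π has equation -108x + 9y - 108z = 468.
n·X − d = (-108)·(-7) + (9)·(1) + (-108)·(6) − 468 = -351; |n| = √23409.
Distance = |-351| / √23409 = 351/√23409 ≈ 2.294.

2.294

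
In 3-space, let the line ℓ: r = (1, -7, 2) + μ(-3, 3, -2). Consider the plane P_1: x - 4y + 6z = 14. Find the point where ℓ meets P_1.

Substitute r = (1, -7, 2) + t(-3, 3, -2) into the plane: 41 + (-27)t = 14, so t = 1.
Intersection: (1, -7, 2) + 1·(-3, 3, -2) = (-2, -4, 0).

(-2, -4, 0)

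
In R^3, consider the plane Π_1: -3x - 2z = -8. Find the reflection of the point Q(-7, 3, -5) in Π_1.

λ = (n·Q − d)/|n|² = (31 − (-8))/13 = 3.
Reflection = Q − 2λn = (-7, 3, -5) − 6·(-3, 0, -2) = (11, 3, 7).

(11, 3, 7)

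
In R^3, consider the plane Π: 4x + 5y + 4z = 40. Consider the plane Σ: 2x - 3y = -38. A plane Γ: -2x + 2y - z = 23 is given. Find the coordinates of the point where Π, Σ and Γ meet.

Solving the 3×3 linear system 4x + 5y + 4z = 40, 2x - 3y = -38, -2x + 2y - z = 23 (e.g. by elimination or Cramer's rule, determinant = 14) gives (-7, 8, 7).

(-7, 8, 7)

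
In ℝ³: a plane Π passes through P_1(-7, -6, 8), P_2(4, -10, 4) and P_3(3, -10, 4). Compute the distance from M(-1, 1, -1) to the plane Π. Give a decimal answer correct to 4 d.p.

P_1P_2 = (11, -4, -4), P_1P_3 = (10, -4, -4); a normal to Π is P_1P_2 × P_1P_3 = (0, 4, -4).
Using P_1: Π has equation 4y - 4z = -56.
n·M − d = (0)·(-1) + (4)·(1) + (-4)·(-1) − (-56) = 64; |n| = √32.
Distance = |64| / √32 = 64/√32 ≈ 11.3137.

11.3137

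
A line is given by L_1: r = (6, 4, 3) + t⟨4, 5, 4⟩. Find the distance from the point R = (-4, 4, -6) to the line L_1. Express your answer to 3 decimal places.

8.926

Taking (6, 4, 3) on L_1 with direction v = (4, 5, 4): w = R − (6, 4, 3) = (-10, 0, -9), and w × v = (45, 4, -50).
Distance = |w × v| / |v| = √4541 / √57 ≈ 8.926.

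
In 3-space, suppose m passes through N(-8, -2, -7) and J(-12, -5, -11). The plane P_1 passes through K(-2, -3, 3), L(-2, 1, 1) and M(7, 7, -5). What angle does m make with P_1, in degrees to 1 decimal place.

A direction vector for m is J − N = (-4, -3, -4).
KL = (0, 4, -2), KM = (9, 10, -8); a normal to P_1 is KL × KM = (-12, -18, -36).
Using K: P_1 has equation -12x - 18y - 36z = -30.
sin θ = |n·v| / (|n||v|) = |246| / (√1764 · √41) = 0.91473.
θ ≈ 66.2°.

66.2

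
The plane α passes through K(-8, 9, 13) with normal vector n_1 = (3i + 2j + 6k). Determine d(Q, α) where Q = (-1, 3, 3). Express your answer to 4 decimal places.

α: n_1·r = n_1·K gives 3x + 2y + 6z = 72.
n·Q − d = (3)·(-1) + (2)·(3) + (6)·(3) − 72 = -51; |n| = √49.
Distance = |-51| / √49 = 51/√49 ≈ 7.2857.

7.2857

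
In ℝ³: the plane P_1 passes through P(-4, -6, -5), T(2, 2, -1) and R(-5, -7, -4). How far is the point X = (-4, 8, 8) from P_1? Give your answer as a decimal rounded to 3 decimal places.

7.239

PT = (6, 8, 4), PR = (-1, -1, 1); a normal to P_1 is PT × PR = (12, -10, 2).
Using P: P_1 has equation 12x - 10y + 2z = 2.
n·X − d = (12)·(-4) + (-10)·(8) + (2)·(8) − 2 = -114; |n| = √248.
Distance = |-114| / √248 = 114/√248 ≈ 7.239.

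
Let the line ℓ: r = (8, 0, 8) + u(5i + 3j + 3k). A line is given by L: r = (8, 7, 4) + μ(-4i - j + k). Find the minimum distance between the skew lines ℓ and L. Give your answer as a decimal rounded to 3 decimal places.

Common perpendicular direction n = (5, 3, 3) × (-4, -1, 1) = (6, -17, 7).
With w = (8, 7, 4) − (8, 0, 8) = (0, 7, -4), w · n = -147.
Distance = |w · n| / |n| = |-147| / √374 ≈ 7.601.

7.601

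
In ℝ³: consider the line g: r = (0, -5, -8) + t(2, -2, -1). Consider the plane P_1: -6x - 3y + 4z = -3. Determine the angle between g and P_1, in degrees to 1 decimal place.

sin θ = |n·v| / (|n||v|) = |-10| / (√61 · √9) = 0.42679.
θ ≈ 25.3°.

25.3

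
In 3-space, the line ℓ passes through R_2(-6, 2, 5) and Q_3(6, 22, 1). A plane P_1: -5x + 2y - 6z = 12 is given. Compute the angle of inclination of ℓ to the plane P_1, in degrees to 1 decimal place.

A direction vector for ℓ is Q_3 − R_2 = (12, 20, -4).
sin θ = |n·v| / (|n||v|) = |4| / (√65 · √560) = 0.02097.
θ ≈ 1.2°.

1.2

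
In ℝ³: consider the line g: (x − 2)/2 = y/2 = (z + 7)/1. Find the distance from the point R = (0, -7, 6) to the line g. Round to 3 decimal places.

g has direction (2, 2, 1) through (2, 0, -7).
Taking (2, 0, -7) on g with direction v = (2, 2, 1): w = R − (2, 0, -7) = (-2, -7, 13), and w × v = (-33, 28, 10).
Distance = |w × v| / |v| = √1973 / √9 ≈ 14.806.

14.806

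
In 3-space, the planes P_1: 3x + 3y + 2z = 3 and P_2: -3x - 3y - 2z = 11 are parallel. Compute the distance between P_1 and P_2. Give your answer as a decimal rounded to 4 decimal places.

2.9848

Rescale P_2 by 1/(-1): 3x + 3y + 2z = -11. Then distance = |3 − (-11)| / √22 ≈ 2.9848.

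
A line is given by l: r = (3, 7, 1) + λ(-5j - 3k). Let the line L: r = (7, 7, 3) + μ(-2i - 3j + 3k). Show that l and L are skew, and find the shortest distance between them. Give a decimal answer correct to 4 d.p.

4.3473

Common perpendicular direction n = (0, -5, -3) × (-2, -3, 3) = (-24, 6, -10).
With w = (7, 7, 3) − (3, 7, 1) = (4, 0, 2), w · n = -116.
Since n ≠ 0 the lines are not parallel, and w · n = -116 ≠ 0 so they do not intersect; hence they are skew.
Distance = |w · n| / |n| = |-116| / √712 ≈ 4.3473.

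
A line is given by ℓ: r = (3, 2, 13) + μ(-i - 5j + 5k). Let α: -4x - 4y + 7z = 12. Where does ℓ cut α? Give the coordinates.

(4, 7, 8)

Substitute r = (3, 2, 13) + t(-1, -5, 5) into the plane: 71 + 59t = 12, so t = -1.
Intersection: (3, 2, 13) + (-1)·(-1, -5, 5) = (4, 7, 8).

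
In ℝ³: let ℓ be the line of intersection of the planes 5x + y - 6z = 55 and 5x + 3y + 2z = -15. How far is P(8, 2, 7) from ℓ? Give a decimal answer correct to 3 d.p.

16.842

Direction of ℓ: (5, 1, -6) × (5, 3, 2) = (20, -40, 10).
A point on ℓ: solving the two plane equations with x = 4 gives (4, -7, -7).
Taking (4, -7, -7) on ℓ with direction v = (20, -40, 10): w = P − (4, -7, -7) = (4, 9, 14), and w × v = (650, 240, -340).
Distance = |w × v| / |v| = √595700 / √2100 ≈ 16.842.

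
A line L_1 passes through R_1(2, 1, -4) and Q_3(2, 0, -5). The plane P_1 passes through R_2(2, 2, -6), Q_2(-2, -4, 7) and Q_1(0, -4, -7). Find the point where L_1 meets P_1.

(2, 4, -1)

A direction vector for L_1 is Q_3 − R_1 = (0, -1, -1).
R_2Q_2 = (-4, -6, 13), R_2Q_1 = (-2, -6, -1); a normal to P_1 is R_2Q_2 × R_2Q_1 = (84, -30, 12).
Using R_2: P_1 has equation 84x - 30y + 12z = 36.
Substitute r = (2, 1, -4) + t(0, -1, -1) into the plane: 90 + 18t = 36, so t = -3.
Intersection: (2, 1, -4) + (-3)·(0, -1, -1) = (2, 4, -1).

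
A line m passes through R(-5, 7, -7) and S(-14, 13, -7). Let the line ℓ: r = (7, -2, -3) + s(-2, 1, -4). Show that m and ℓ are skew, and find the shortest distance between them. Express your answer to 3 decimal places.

A direction vector for m is S − R = (-9, 6, 0).
Common perpendicular direction n = (-9, 6, 0) × (-2, 1, -4) = (-24, -36, 3).
With w = (7, -2, -3) − (-5, 7, -7) = (12, -9, 4), w · n = 48.
Since n ≠ 0 the lines are not parallel, and w · n = 48 ≠ 0 so they do not intersect; hence they are skew.
Distance = |w · n| / |n| = |48| / √1881 ≈ 1.107.

1.107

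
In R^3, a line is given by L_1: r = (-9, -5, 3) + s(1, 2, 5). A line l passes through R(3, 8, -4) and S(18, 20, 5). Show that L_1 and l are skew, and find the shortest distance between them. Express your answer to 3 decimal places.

5.979

A direction vector for l is S − R = (15, 12, 9).
Common perpendicular direction n = (1, 2, 5) × (15, 12, 9) = (-42, 66, -18).
With w = (3, 8, -4) − (-9, -5, 3) = (12, 13, -7), w · n = 480.
Since n ≠ 0 the lines are not parallel, and w · n = 480 ≠ 0 so they do not intersect; hence they are skew.
Distance = |w · n| / |n| = |480| / √6444 ≈ 5.979.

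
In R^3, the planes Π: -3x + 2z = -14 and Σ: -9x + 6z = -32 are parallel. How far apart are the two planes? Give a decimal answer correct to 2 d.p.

0.92

Rescale Σ by 1/3: -3x + 2z = -32/3. Then distance = |-14 − (-32/3)| / √13 ≈ 0.92.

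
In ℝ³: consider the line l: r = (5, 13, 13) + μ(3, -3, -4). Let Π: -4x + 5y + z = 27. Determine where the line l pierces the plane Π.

(8, 10, 9)

Substitute r = (5, 13, 13) + t(3, -3, -4) into the plane: 58 + (-31)t = 27, so t = 1.
Intersection: (5, 13, 13) + 1·(3, -3, -4) = (8, 10, 9).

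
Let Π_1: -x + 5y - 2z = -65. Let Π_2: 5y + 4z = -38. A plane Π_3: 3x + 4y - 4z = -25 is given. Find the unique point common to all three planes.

(9, -10, 3)

Solving the 3×3 linear system -x + 5y - 2z = -65, 5y + 4z = -38, 3x + 4y - 4z = -25 (e.g. by elimination or Cramer's rule, determinant = 126) gives (9, -10, 3).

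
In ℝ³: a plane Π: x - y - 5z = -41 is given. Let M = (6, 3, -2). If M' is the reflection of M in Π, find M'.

(2, 7, 18)

λ = (n·M − d)/|n|² = (13 − (-41))/27 = 2.
Reflection = M − 2λn = (6, 3, -2) − 4·(1, -1, -5) = (2, 7, 18).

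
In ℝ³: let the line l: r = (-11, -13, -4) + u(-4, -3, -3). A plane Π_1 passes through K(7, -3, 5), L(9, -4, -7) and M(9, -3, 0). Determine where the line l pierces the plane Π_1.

KL = (2, -1, -12), KM = (2, 0, -5); a normal to Π_1 is KL × KM = (5, -14, 2).
Using K: Π_1 has equation 5x - 14y + 2z = 87.
Substitute r = (-11, -13, -4) + t(-4, -3, -3) into the plane: 119 + 16t = 87, so t = -2.
Intersection: (-11, -13, -4) + (-2)·(-4, -3, -3) = (-3, -7, 2).

(-3, -7, 2)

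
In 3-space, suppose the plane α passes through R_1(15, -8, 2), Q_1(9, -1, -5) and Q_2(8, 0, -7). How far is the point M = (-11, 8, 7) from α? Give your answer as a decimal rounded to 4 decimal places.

R_1Q_1 = (-6, 7, -7), R_1Q_2 = (-7, 8, -9); a normal to α is R_1Q_1 × R_1Q_2 = (-7, -5, 1).
Using R_1: α has equation -7x - 5y + z = -63.
n·M − d = (-7)·(-11) + (-5)·(8) + (1)·(7) − (-63) = 107; |n| = √75.
Distance = |107| / √75 = 107/√75 ≈ 12.3553.

12.3553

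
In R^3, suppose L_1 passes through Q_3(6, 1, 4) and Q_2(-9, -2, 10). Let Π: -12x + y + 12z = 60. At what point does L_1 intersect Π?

A direction vector for L_1 is Q_2 − Q_3 = (-15, -3, 6).
Substitute r = (6, 1, 4) + t(-15, -3, 6) into the plane: -23 + 249t = 60, so t = 1/3.
Intersection: (6, 1, 4) + (1/3)·(-15, -3, 6) = (1, 0, 6).

(1, 0, 6)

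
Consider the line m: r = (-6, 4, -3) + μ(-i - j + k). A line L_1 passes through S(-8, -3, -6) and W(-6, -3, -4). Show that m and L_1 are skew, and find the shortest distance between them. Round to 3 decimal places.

6.124

A direction vector for L_1 is W − S = (2, 0, 2).
Common perpendicular direction n = (-1, -1, 1) × (2, 0, 2) = (-2, 4, 2).
With w = (-8, -3, -6) − (-6, 4, -3) = (-2, -7, -3), w · n = -30.
Since n ≠ 0 the lines are not parallel, and w · n = -30 ≠ 0 so they do not intersect; hence they are skew.
Distance = |w · n| / |n| = |-30| / √24 ≈ 6.124.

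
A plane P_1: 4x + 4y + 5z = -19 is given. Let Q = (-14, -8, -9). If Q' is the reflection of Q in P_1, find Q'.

(2, 8, 11)

λ = (n·Q − d)/|n|² = (-133 − (-19))/57 = -2.
Reflection = Q − 2λn = (-14, -8, -9) − (-4)·(4, 4, 5) = (2, 8, 11).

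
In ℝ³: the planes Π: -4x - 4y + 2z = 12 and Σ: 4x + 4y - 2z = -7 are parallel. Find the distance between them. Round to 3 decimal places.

Rescale Σ by 1/(-1): -4x - 4y + 2z = 7. Then distance = |12 − 7| / √36 ≈ 0.833.

0.833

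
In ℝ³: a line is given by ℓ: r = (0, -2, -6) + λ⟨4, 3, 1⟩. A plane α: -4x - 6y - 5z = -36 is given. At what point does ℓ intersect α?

Substitute r = (0, -2, -6) + t(4, 3, 1) into the plane: 42 + (-39)t = -36, so t = 2.
Intersection: (0, -2, -6) + 2·(4, 3, 1) = (8, 4, -4).

(8, 4, -4)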